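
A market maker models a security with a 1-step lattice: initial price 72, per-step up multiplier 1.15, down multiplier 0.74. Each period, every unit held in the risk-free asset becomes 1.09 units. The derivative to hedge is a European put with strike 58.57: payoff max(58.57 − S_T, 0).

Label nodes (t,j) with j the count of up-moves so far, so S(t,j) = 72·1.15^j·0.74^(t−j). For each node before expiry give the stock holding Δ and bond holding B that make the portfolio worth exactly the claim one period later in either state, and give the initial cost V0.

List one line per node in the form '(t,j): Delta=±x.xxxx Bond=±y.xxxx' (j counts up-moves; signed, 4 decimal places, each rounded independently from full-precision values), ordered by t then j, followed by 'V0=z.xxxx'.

(0,0): Delta=-0.1792 Bond=13.6127
V0=0.7102

The replicating-portfolio and risk-neutral prices coincide; use p* = (1.09−0.74)/(1.15−0.74) = 0.8537 for the latter.
Payoff layer (t=1): V(1,0)=5.2900, V(1,1)=0.0000
Node (0,0) S=72.0000: V=(p*·0.0000+(1−p*)·5.2900)/1.09=0.7102; Δ=(0.0000−5.2900)/(82.8000−53.2800)=-0.1792; B=V−Δ·S=13.6127
Self-financing check: at every node Δ·S+B equals the discounted successor values.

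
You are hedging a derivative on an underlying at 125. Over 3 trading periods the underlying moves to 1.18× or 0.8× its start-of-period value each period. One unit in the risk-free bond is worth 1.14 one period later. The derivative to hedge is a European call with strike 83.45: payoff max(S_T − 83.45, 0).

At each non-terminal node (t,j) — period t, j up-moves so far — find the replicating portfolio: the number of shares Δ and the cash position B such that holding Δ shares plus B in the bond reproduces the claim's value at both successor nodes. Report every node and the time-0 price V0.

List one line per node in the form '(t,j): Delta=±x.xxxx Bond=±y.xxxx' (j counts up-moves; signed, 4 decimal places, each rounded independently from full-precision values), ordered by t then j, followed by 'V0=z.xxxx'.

No-arbitrage ⇒ martingale measure with p* = (R−d)/(u−d) = 0.8947.
Payoff layer (t=3): V(3,0)=0.0000, V(3,1)=10.9500, V(3,2)=55.7900, V(3,3)=121.9290
(2,0): S=80.0000. Δ = (V_up−V_dn)/(S_up−S_dn) = (10.9500−0.0000)/(94.4000−64.0000) = 0.3602. V = [p*·10.9500 + (1−p*)·0.0000]/1.14 = 8.5942. B = V − Δ·S = -20.2216.
(2,1): S=118.0000. Δ = (V_up−V_dn)/(S_up−S_dn) = (55.7900−10.9500)/(139.2400−94.4000) = 1.0000. V = [p*·55.7900 + (1−p*)·10.9500]/1.14 = 44.7982. B = V − Δ·S = -73.2018.
(2,2): S=174.0500. Δ = (V_up−V_dn)/(S_up−S_dn) = (121.9290−55.7900)/(205.3790−139.2400) = 1.0000. V = [p*·121.9290 + (1−p*)·55.7900]/1.14 = 100.8482. B = V − Δ·S = -73.2018.
(1,0): S=100.0000. Δ = (V_up−V_dn)/(S_up−S_dn) = (44.7982−8.5942)/(118.0000−80.0000) = 0.9527. V = [p*·44.7982 + (1−p*)·8.5942]/1.14 = 35.9538. B = V − Δ·S = -59.3201.
(1,1): S=147.5000. Δ = (V_up−V_dn)/(S_up−S_dn) = (100.8482−44.7982)/(174.0500−118.0000) = 1.0000. V = [p*·100.8482 + (1−p*)·44.7982]/1.14 = 83.2879. B = V − Δ·S = -64.2121.
(0,0): S=125.0000. Δ = (V_up−V_dn)/(S_up−S_dn) = (83.2879−35.9538)/(147.5000−100.0000) = 0.9965. V = [p*·83.2879 + (1−p*)·35.9538]/1.14 = 68.6889. B = V − Δ·S = -55.8747.
The time-0 hedge costs 68.6889, which is the no-arbitrage price.

(0,0): Delta=0.9965 Bond=-55.8747
(1,0): Delta=0.9527 Bond=-59.3201
(1,1): Delta=1.0000 Bond=-64.2121
(2,0): Delta=0.3602 Bond=-20.2216
(2,1): Delta=1.0000 Bond=-73.2018
(2,2): Delta=1.0000 Bond=-73.2018
V0=68.6889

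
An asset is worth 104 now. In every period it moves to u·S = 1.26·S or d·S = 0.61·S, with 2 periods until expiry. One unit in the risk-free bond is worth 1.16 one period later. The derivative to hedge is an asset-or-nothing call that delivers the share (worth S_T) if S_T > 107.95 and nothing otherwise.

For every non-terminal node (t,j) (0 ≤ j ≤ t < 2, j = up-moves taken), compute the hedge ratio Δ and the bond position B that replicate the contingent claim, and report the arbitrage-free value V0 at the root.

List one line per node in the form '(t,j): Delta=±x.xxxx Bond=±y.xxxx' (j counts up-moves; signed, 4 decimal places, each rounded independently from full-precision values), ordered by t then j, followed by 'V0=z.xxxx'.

No-arbitrage ⇒ martingale measure with p* = (R−d)/(u−d) = 0.8462.
Terminal values V(2,·): V(2,0)=0.0000, V(2,1)=0.0000, V(2,2)=165.1104
Node (1,0) S=63.4400: V=(p*·0.0000+(1−p*)·0.0000)/1.16=0.0000; Δ=(0.0000−0.0000)/(79.9344−38.6984)=0.0000; B=V−Δ·S=0.0000
Node (1,1) S=131.0400: V=(p*·165.1104+(1−p*)·0.0000)/1.16=120.4386; Δ=(165.1104−0.0000)/(165.1104−79.9344)=1.9385; B=V−Δ·S=-133.5774
Node (0,0) S=104.0000: V=(p*·120.4386+(1−p*)·0.0000)/1.16=87.8531; Δ=(120.4386−0.0000)/(131.0400−63.4400)=1.7816; B=V−Δ·S=-97.4371
Self-financing check: at every node Δ·S+B equals the discounted successor values.

(0,0): Delta=1.7816 Bond=-97.4371
(1,0): Delta=0.0000 Bond=0.0000
(1,1): Delta=1.9385 Bond=-133.5774
V0=87.8531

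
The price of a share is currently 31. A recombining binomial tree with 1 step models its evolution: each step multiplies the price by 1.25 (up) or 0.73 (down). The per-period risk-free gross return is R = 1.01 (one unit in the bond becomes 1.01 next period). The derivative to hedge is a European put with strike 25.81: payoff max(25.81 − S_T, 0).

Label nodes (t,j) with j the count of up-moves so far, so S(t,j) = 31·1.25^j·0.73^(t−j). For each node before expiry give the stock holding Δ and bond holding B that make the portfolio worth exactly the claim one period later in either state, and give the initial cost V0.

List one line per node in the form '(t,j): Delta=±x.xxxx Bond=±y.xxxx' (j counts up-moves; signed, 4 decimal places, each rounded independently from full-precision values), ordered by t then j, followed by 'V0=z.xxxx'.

No-arbitrage ⇒ martingale measure with p* = (R−d)/(u−d) = 0.5385.
Terminal values V(1,·): V(1,0)=3.1800, V(1,1)=0.0000
(0,0): S=31.0000. Δ = (V_up−V_dn)/(S_up−S_dn) = (0.0000−3.1800)/(38.7500−22.6300) = -0.1973. V = [p*·0.0000 + (1−p*)·3.1800]/1.01 = 1.4532. B = V − Δ·S = 7.5685.
Root portfolio cost Δ·31+B reproduces V0=1.4532.

(0,0): Delta=-0.1973 Bond=7.5685
V0=1.4532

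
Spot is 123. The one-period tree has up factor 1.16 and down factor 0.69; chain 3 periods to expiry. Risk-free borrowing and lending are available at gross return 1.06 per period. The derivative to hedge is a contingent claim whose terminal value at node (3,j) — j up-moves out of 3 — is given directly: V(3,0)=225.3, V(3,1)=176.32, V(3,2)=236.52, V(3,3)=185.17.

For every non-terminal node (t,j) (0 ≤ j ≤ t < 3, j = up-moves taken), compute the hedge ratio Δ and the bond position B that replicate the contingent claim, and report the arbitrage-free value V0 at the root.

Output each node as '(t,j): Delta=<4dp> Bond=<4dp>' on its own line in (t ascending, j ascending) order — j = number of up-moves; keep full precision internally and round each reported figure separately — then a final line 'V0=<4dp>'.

(0,0): Delta=-0.2136 Bond=198.3298
(1,0): Delta=0.8744 Bond=117.8941
(1,1): Delta=-0.3885 Bond=235.1852
(2,0): Delta=-1.7796 Bond=280.3838
(2,1): Delta=1.3010 Bond=82.9635
(2,2): Delta=-0.6601 Bond=294.2511
V0=172.0575

No-arbitrage ⇒ martingale measure with p* = (R−d)/(u−d) = 0.7872.
Terminal values V(3,·): V(3,0)=225.3000, V(3,1)=176.3200, V(3,2)=236.5200, V(3,3)=185.1700
(2,0): S=58.5603. Δ = (V_up−V_dn)/(S_up−S_dn) = (176.3200−225.3000)/(67.9299−40.4066) = -1.7796. V = [p*·176.3200 + (1−p*)·225.3000]/1.06 = 176.1710. B = V − Δ·S = 280.3838.
(2,1): S=98.4492. Δ = (V_up−V_dn)/(S_up−S_dn) = (236.5200−176.3200)/(114.2011−67.9299) = 1.3010. V = [p*·236.5200 + (1−p*)·176.3200]/1.06 = 211.0486. B = V − Δ·S = 82.9635.
(2,2): S=165.5088. Δ = (V_up−V_dn)/(S_up−S_dn) = (185.1700−236.5200)/(191.9902−114.2011) = -0.6601. V = [p*·185.1700 + (1−p*)·236.5200]/1.06 = 184.9958. B = V − Δ·S = 294.2511.
(1,0): S=84.8700. Δ = (V_up−V_dn)/(S_up−S_dn) = (211.0486−176.1710)/(98.4492−58.5603) = 0.8744. V = [p*·211.0486 + (1−p*)·176.1710]/1.06 = 192.1017. B = V − Δ·S = 117.8941.
(1,1): S=142.6800. Δ = (V_up−V_dn)/(S_up−S_dn) = (184.9958−211.0486)/(165.5088−98.4492) = -0.3885. V = [p*·184.9958 + (1−p*)·211.0486]/1.06 = 179.7537. B = V − Δ·S = 235.1852.
(0,0): S=123.0000. Δ = (V_up−V_dn)/(S_up−S_dn) = (179.7537−192.1017)/(142.6800−84.8700) = -0.2136. V = [p*·179.7537 + (1−p*)·192.1017]/1.06 = 172.0575. B = V − Δ·S = 198.3298.
Root portfolio cost Δ·123+B reproduces V0=172.0575.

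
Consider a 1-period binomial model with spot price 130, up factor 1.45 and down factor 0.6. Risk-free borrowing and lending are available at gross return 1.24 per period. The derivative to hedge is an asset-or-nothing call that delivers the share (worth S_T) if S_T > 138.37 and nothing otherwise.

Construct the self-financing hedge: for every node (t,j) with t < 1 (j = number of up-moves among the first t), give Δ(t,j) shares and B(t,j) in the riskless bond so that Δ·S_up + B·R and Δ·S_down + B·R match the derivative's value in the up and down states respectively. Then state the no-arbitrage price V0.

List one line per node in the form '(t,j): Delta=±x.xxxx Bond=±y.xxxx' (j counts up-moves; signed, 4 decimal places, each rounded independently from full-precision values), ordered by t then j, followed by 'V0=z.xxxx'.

Risk-neutral probability p* = (R−d)/(u−d) = (1.24−0.6)/(1.45−0.6) = 0.7529.
Terminal payoffs: V(1,0)=0.0000, V(1,1)=188.5000
  t=0,j=0: stock 130.0000 → up 188.5000 (V=188.5000), down 78.0000 (V=0.0000). Price 114.4592; hedge Δ=1.7059, bond B=-107.3055.
Check: Δ(0,0)·S0 + B(0,0) = 114.4592 = V0.

(0,0): Delta=1.7059 Bond=-107.3055
V0=114.4592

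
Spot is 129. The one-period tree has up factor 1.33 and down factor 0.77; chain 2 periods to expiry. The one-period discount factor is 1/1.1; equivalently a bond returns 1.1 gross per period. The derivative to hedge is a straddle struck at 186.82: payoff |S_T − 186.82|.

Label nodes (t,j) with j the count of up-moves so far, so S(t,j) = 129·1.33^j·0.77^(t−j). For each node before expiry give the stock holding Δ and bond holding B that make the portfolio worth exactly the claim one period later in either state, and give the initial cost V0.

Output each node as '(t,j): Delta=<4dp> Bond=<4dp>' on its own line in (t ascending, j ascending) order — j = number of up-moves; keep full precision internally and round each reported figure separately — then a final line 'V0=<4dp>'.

No-arbitrage ⇒ martingale measure with p* = (R−d)/(u−d) = 0.5893.
Terminal values V(2,·): V(2,0)=110.3359, V(2,1)=54.7111, V(2,2)=41.3681
(1,0): S=99.3300. Δ = (V_up−V_dn)/(S_up−S_dn) = (54.7111−110.3359)/(132.1089−76.4841) = -1.0000. V = [p*·54.7111 + (1−p*)·110.3359]/1.1 = 70.5064. B = V − Δ·S = 169.8364.
(1,1): S=171.5700. Δ = (V_up−V_dn)/(S_up−S_dn) = (41.3681−54.7111)/(228.1881−132.1089) = -0.1389. V = [p*·41.3681 + (1−p*)·54.7111]/1.1 = 42.5893. B = V − Δ·S = 66.4161.
(0,0): S=129.0000. Δ = (V_up−V_dn)/(S_up−S_dn) = (42.5893−70.5064)/(171.5700−99.3300) = -0.3864. V = [p*·42.5893 + (1−p*)·70.5064]/1.1 = 49.1411. B = V − Δ·S = 98.9930.
Check: Δ(0,0)·S0 + B(0,0) = 49.1411 = V0.

(0,0): Delta=-0.3864 Bond=98.9930
(1,0): Delta=-1.0000 Bond=169.8364
(1,1): Delta=-0.1389 Bond=66.4161
V0=49.1411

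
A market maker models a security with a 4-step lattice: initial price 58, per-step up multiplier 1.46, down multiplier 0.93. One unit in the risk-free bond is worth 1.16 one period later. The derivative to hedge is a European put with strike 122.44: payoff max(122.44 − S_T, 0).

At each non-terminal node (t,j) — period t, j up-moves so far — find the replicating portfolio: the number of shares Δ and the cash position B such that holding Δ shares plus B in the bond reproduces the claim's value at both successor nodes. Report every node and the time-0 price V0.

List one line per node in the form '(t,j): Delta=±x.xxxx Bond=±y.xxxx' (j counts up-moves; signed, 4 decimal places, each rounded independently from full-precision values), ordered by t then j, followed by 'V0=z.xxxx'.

(0,0): Delta=-0.5343 Bond=48.0169
(1,0): Delta=-0.7776 Bond=68.8245
(1,1): Delta=-0.3321 Bond=38.5803
(2,0): Delta=-1.0000 Bond=90.9929
(2,1): Delta=-0.5928 Bond=65.2846
(2,2): Delta=-0.1155 Bond=17.9729
(3,0): Delta=-1.0000 Bond=105.5517
(3,1): Delta=-1.0000 Bond=105.5517
(3,2): Delta=-0.2545 Bond=36.8324
(3,3): Delta=0.0000 Bond=0.0000
V0=17.0288

The replicating-portfolio and risk-neutral prices coincide; use p* = (1.16−0.93)/(1.46−0.93) = 0.4340 for the latter.
At expiry t=4: V(4,0)=79.0530, V(4,1)=54.3270, V(4,2)=15.5100, V(4,3)=0.0000, V(4,4)=0.0000
Node (3,0) S=46.6527: V=(p*·54.3270+(1−p*)·79.0530)/1.16=58.8990; Δ=(54.3270−79.0530)/(68.1130−43.3870)=-1.0000; B=V−Δ·S=105.5517
Node (3,1) S=73.2397: V=(p*·15.5100+(1−p*)·54.3270)/1.16=32.3120; Δ=(15.5100−54.3270)/(106.9300−68.1130)=-1.0000; B=V−Δ·S=105.5517
Node (3,2) S=114.9785: V=(p*·0.0000+(1−p*)·15.5100)/1.16=7.5683; Δ=(0.0000−15.5100)/(167.8686−106.9300)=-0.2545; B=V−Δ·S=36.8324
Node (3,3) S=180.5039: V=(p*·0.0000+(1−p*)·0.0000)/1.16=0.0000; Δ=(0.0000−0.0000)/(263.5357−167.8686)=0.0000; B=V−Δ·S=0.0000
Node (2,0) S=50.1642: V=(p*·32.3120+(1−p*)·58.8990)/1.16=40.8287; Δ=(32.3120−58.8990)/(73.2397−46.6527)=-1.0000; B=V−Δ·S=90.9929
Node (2,1) S=78.7524: V=(p*·7.5683+(1−p*)·32.3120)/1.16=18.5984; Δ=(7.5683−32.3120)/(114.9785−73.2397)=-0.5928; B=V−Δ·S=65.2846
Node (2,2) S=123.6328: V=(p*·0.0000+(1−p*)·7.5683)/1.16=3.6931; Δ=(0.0000−7.5683)/(180.5039−114.9785)=-0.1155; B=V−Δ·S=17.9729
Node (1,0) S=53.9400: V=(p*·18.5984+(1−p*)·40.8287)/1.16=26.8807; Δ=(18.5984−40.8287)/(78.7524−50.1642)=-0.7776; B=V−Δ·S=68.8245
Node (1,1) S=84.6800: V=(p*·3.6931+(1−p*)·18.5984)/1.16=10.4569; Δ=(3.6931−18.5984)/(123.6328−78.7524)=-0.3321; B=V−Δ·S=38.5803
Node (0,0) S=58.0000: V=(p*·10.4569+(1−p*)·26.8807)/1.16=17.0288; Δ=(10.4569−26.8807)/(84.6800−53.9400)=-0.5343; B=V−Δ·S=48.0169
Root portfolio cost Δ·58+B reproduces V0=17.0288.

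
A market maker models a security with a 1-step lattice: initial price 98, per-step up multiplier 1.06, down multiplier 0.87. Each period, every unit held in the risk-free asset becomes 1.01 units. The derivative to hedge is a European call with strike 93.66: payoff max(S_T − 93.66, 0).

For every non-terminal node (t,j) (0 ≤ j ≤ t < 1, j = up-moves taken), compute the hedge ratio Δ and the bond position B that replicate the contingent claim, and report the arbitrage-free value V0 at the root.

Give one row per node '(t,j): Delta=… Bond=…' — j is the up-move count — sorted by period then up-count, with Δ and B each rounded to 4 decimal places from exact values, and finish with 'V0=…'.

(0,0): Delta=0.5489 Bond=-46.3335
V0=7.4560

Risk-neutral probability p* = (R−d)/(u−d) = (1.01−0.87)/(1.06−0.87) = 0.7368.
Terminal payoffs: V(1,0)=0.0000, V(1,1)=10.2200
  t=0,j=0: stock 98.0000 → up 103.8800 (V=10.2200), down 85.2600 (V=0.0000). Price 7.4560; hedge Δ=0.5489, bond B=-46.3335.
Each (Δ,B) replicates both successor values, so the strategy is self-financing and V0 is arbitrage-free.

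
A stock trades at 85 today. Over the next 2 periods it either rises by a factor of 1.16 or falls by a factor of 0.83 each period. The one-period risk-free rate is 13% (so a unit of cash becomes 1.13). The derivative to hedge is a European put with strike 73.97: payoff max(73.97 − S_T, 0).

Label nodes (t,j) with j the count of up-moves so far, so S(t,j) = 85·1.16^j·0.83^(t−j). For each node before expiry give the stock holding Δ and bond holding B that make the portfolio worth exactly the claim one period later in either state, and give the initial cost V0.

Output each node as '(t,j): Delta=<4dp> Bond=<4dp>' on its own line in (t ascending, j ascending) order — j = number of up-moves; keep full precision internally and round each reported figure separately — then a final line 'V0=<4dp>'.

The replicating-portfolio and risk-neutral prices coincide; use p* = (1.13−0.83)/(1.16−0.83) = 0.9091 for the latter.
At expiry t=2: V(2,0)=15.4135, V(2,1)=0.0000, V(2,2)=0.0000
(1,0): S=70.5500. Δ = (V_up−V_dn)/(S_up−S_dn) = (0.0000−15.4135)/(81.8380−58.5565) = -0.6620. V = [p*·0.0000 + (1−p*)·15.4135]/1.13 = 1.2400. B = V − Δ·S = 47.9476.
(1,1): S=98.6000. Δ = (V_up−V_dn)/(S_up−S_dn) = (0.0000−0.0000)/(114.3760−81.8380) = 0.0000. V = [p*·0.0000 + (1−p*)·0.0000]/1.13 = 0.0000. B = V − Δ·S = 0.0000.
(0,0): S=85.0000. Δ = (V_up−V_dn)/(S_up−S_dn) = (0.0000−1.2400)/(98.6000−70.5500) = -0.0442. V = [p*·0.0000 + (1−p*)·1.2400]/1.13 = 0.0998. B = V − Δ·S = 3.8574.
Root portfolio cost Δ·85+B reproduces V0=0.0998.

(0,0): Delta=-0.0442 Bond=3.8574
(1,0): Delta=-0.6620 Bond=47.9476
(1,1): Delta=0.0000 Bond=0.0000
V0=0.0998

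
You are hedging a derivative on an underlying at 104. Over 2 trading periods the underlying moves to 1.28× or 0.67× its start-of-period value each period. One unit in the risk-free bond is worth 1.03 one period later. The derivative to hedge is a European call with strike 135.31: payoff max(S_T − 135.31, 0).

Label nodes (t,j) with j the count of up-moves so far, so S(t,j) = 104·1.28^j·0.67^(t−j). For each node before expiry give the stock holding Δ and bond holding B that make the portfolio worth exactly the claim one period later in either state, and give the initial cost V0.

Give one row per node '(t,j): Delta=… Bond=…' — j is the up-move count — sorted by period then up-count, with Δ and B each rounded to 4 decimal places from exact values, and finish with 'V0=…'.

(0,0): Delta=0.3169 Bond=-21.4362
(1,0): Delta=0.0000 Bond=0.0000
(1,1): Delta=0.4320 Bond=-37.4121
V0=11.5179

Since d<R<u, set p* = (R−d)/(u−d) = 0.5902; price each node as the discounted p*-expectation of its children.
Payoff layer (t=2): V(2,0)=0.0000, V(2,1)=0.0000, V(2,2)=35.0836
Node (1,0) S=69.6800: V=(p*·0.0000+(1−p*)·0.0000)/1.03=0.0000; Δ=(0.0000−0.0000)/(89.1904−46.6856)=0.0000; B=V−Δ·S=0.0000
Node (1,1) S=133.1200: V=(p*·35.0836+(1−p*)·0.0000)/1.03=20.1020; Δ=(35.0836−0.0000)/(170.3936−89.1904)=0.4320; B=V−Δ·S=-37.4121
Node (0,0) S=104.0000: V=(p*·20.1020+(1−p*)·0.0000)/1.03=11.5179; Δ=(20.1020−0.0000)/(133.1200−69.6800)=0.3169; B=V−Δ·S=-21.4362
Root portfolio cost Δ·104+B reproduces V0=11.5179.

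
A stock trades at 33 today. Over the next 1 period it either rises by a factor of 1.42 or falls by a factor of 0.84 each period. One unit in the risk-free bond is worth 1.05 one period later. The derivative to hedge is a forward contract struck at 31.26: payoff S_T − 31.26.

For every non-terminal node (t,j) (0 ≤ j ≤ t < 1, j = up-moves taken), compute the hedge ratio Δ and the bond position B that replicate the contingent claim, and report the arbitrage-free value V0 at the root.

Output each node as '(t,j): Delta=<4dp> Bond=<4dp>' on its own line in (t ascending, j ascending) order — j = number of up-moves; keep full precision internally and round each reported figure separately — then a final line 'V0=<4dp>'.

(0,0): Delta=1.0000 Bond=-29.7714
V0=3.2286

No-arbitrage ⇒ martingale measure with p* = (R−d)/(u−d) = 0.3621.
Payoff layer (t=1): V(1,0)=-3.5400, V(1,1)=15.6000
Node (0,0) S=33.0000: V=(p*·15.6000+(1−p*)·-3.5400)/1.05=3.2286; Δ=(15.6000−-3.5400)/(46.8600−27.7200)=1.0000; B=V−Δ·S=-29.7714
Check: Δ(0,0)·S0 + B(0,0) = 3.2286 = V0.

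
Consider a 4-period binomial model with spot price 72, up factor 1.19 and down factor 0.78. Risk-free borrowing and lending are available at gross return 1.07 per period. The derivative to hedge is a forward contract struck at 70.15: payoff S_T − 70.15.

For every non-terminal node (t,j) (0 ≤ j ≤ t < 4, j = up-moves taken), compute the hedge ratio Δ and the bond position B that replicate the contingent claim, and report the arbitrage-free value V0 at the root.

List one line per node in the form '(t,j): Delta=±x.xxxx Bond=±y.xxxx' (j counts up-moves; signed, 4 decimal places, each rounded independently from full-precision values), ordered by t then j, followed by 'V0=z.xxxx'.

Since d<R<u, set p* = (R−d)/(u−d) = 0.7073; price each node as the discounted p*-expectation of its children.
Terminal payoffs: V(4,0)=-43.4992, V(4,1)=-29.4904, V(4,2)=-8.1180, V(4,3)=24.4885, V(4,4)=74.2344
(3,0): S=34.1677. Δ = (V_up−V_dn)/(S_up−S_dn) = (-29.4904−-43.4992)/(40.6596−26.6508) = 1.0000. V = [p*·-29.4904 + (1−p*)·-43.4992]/1.07 = -31.3930. B = V − Δ·S = -65.5607.
(3,1): S=52.1277. Δ = (V_up−V_dn)/(S_up−S_dn) = (-8.1180−-29.4904)/(62.0320−40.6596) = 1.0000. V = [p*·-8.1180 + (1−p*)·-29.4904]/1.07 = -13.4330. B = V − Δ·S = -65.5607.
(3,2): S=79.5282. Δ = (V_up−V_dn)/(S_up−S_dn) = (24.4885−-8.1180)/(94.6385−62.0320) = 1.0000. V = [p*·24.4885 + (1−p*)·-8.1180]/1.07 = 13.9674. B = V − Δ·S = -65.5607.
(3,3): S=121.3314. Δ = (V_up−V_dn)/(S_up−S_dn) = (74.2344−24.4885)/(144.3844−94.6385) = 1.0000. V = [p*·74.2344 + (1−p*)·24.4885]/1.07 = 55.7707. B = V − Δ·S = -65.5607.
(2,0): S=43.8048. Δ = (V_up−V_dn)/(S_up−S_dn) = (-13.4330−-31.3930)/(52.1277−34.1677) = 1.0000. V = [p*·-13.4330 + (1−p*)·-31.3930]/1.07 = -17.4669. B = V − Δ·S = -61.2717.
(2,1): S=66.8304. Δ = (V_up−V_dn)/(S_up−S_dn) = (13.9674−-13.4330)/(79.5282−52.1277) = 1.0000. V = [p*·13.9674 + (1−p*)·-13.4330]/1.07 = 5.5587. B = V − Δ·S = -61.2717.
(2,2): S=101.9592. Δ = (V_up−V_dn)/(S_up−S_dn) = (55.7707−13.9674)/(121.3314−79.5282) = 1.0000. V = [p*·55.7707 + (1−p*)·13.9674]/1.07 = 40.6875. B = V − Δ·S = -61.2717.
(1,0): S=56.1600. Δ = (V_up−V_dn)/(S_up−S_dn) = (5.5587−-17.4669)/(66.8304−43.8048) = 1.0000. V = [p*·5.5587 + (1−p*)·-17.4669]/1.07 = -1.1033. B = V − Δ·S = -57.2633.
(1,1): S=85.6800. Δ = (V_up−V_dn)/(S_up−S_dn) = (40.6875−5.5587)/(101.9592−66.8304) = 1.0000. V = [p*·40.6875 + (1−p*)·5.5587]/1.07 = 28.4167. B = V − Δ·S = -57.2633.
(0,0): S=72.0000. Δ = (V_up−V_dn)/(S_up−S_dn) = (28.4167−-1.1033)/(85.6800−56.1600) = 1.0000. V = [p*·28.4167 + (1−p*)·-1.1033]/1.07 = 18.4829. B = V − Δ·S = -53.5171.
Check: Δ(0,0)·S0 + B(0,0) = 18.4829 = V0.

(0,0): Delta=1.0000 Bond=-53.5171
(1,0): Delta=1.0000 Bond=-57.2633
(1,1): Delta=1.0000 Bond=-57.2633
(2,0): Delta=1.0000 Bond=-61.2717
(2,1): Delta=1.0000 Bond=-61.2717
(2,2): Delta=1.0000 Bond=-61.2717
(3,0): Delta=1.0000 Bond=-65.5607
(3,1): Delta=1.0000 Bond=-65.5607
(3,2): Delta=1.0000 Bond=-65.5607
(3,3): Delta=1.0000 Bond=-65.5607
V0=18.4829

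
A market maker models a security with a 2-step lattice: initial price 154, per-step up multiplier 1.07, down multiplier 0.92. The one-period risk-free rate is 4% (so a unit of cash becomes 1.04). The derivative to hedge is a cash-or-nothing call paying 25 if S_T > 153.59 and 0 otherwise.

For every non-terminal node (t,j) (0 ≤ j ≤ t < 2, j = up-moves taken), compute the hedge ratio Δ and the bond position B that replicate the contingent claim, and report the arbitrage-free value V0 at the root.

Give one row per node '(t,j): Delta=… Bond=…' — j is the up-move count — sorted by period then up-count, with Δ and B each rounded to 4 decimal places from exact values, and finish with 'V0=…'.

(0,0): Delta=0.8325 Bond=-113.4122
(1,0): Delta=0.0000 Bond=0.0000
(1,1): Delta=1.0114 Bond=-147.4359
V0=14.7929

The replicating-portfolio and risk-neutral prices coincide; use p* = (1.04−0.92)/(1.07−0.92) = 0.8000 for the latter.
Payoff layer (t=2): V(2,0)=0.0000, V(2,1)=0.0000, V(2,2)=25.0000
Node (1,0) S=141.6800: V=(p*·0.0000+(1−p*)·0.0000)/1.04=0.0000; Δ=(0.0000−0.0000)/(151.5976−130.3456)=0.0000; B=V−Δ·S=0.0000
Node (1,1) S=164.7800: V=(p*·25.0000+(1−p*)·0.0000)/1.04=19.2308; Δ=(25.0000−0.0000)/(176.3146−151.5976)=1.0114; B=V−Δ·S=-147.4359
Node (0,0) S=154.0000: V=(p*·19.2308+(1−p*)·0.0000)/1.04=14.7929; Δ=(19.2308−0.0000)/(164.7800−141.6800)=0.8325; B=V−Δ·S=-113.4122
Each (Δ,B) replicates both successor values, so the strategy is self-financing and V0 is arbitrage-free.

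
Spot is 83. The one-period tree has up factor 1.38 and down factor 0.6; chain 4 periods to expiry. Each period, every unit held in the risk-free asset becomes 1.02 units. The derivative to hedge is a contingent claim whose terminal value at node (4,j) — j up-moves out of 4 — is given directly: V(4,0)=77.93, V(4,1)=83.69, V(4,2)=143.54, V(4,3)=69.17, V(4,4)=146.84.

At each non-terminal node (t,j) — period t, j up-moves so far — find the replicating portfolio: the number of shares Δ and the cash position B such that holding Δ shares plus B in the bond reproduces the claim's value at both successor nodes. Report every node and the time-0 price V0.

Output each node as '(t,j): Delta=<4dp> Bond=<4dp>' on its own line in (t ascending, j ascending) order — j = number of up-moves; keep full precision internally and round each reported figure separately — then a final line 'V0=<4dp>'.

(0,0): Delta=0.0499 Bond=94.4586
(1,0): Delta=0.2329 Bond=87.2364
(1,1): Delta=-0.0182 Bond=104.1575
(2,0): Delta=1.4675 Bond=52.0921
(2,1): Delta=-0.2272 Bond=120.6003
(2,2): Delta=0.0596 Bond=93.9323
(3,0): Delta=0.4119 Bond=72.0581
(3,1): Delta=1.8608 Bond=36.9133
(3,2): Delta=-1.0053 Bond=196.8115
(3,3): Delta=0.4565 Bond=9.2391
V0=98.6032

Since d<R<u, set p* = (R−d)/(u−d) = 0.5385; price each node as the discounted p*-expectation of its children.
At expiry t=4: V(4,0)=77.9300, V(4,1)=83.6900, V(4,2)=143.5400, V(4,3)=69.1700, V(4,4)=146.8400
  t=3,j=0: stock 17.9280 → up 24.7406 (V=83.6900), down 10.7568 (V=77.9300). Price 79.4427; hedge Δ=0.4119, bond B=72.0581.
  t=3,j=1: stock 41.2344 → up 56.9035 (V=143.5400), down 24.7406 (V=83.6900). Price 113.6440; hedge Δ=1.8608, bond B=36.9133.
  t=3,j=2: stock 94.8391 → up 130.8780 (V=69.1700), down 56.9035 (V=143.5400). Price 101.4653; hedge Δ=-1.0053, bond B=196.8115.
  t=3,j=3: stock 218.1300 → up 301.0194 (V=146.8400), down 130.8780 (V=69.1700). Price 108.8160; hedge Δ=0.4565, bond B=9.2391.
  t=2,j=0: stock 29.8800 → up 41.2344 (V=113.6440), down 17.9280 (V=79.4427). Price 95.9400; hedge Δ=1.4675, bond B=52.0921.
  t=2,j=1: stock 68.7240 → up 94.8391 (V=101.4653), down 41.2344 (V=113.6440). Price 104.9865; hedge Δ=-0.2272, bond B=120.6003.
  t=2,j=2: stock 158.0652 → up 218.1300 (V=108.8160), down 94.8391 (V=101.4653). Price 103.3562; hedge Δ=0.0596, bond B=93.9323.
  t=1,j=0: stock 49.8000 → up 68.7240 (V=104.9865), down 29.8800 (V=95.9400). Price 98.8345; hedge Δ=0.2329, bond B=87.2364.
  t=1,j=1: stock 114.5400 → up 158.0652 (V=103.3562), down 68.7240 (V=104.9865). Price 102.0673; hedge Δ=-0.0182, bond B=104.1575.
  t=0,j=0: stock 83.0000 → up 114.5400 (V=102.0673), down 49.8000 (V=98.8345). Price 98.6032; hedge Δ=0.0499, bond B=94.4586.
Root portfolio cost Δ·83+B reproduces V0=98.6032.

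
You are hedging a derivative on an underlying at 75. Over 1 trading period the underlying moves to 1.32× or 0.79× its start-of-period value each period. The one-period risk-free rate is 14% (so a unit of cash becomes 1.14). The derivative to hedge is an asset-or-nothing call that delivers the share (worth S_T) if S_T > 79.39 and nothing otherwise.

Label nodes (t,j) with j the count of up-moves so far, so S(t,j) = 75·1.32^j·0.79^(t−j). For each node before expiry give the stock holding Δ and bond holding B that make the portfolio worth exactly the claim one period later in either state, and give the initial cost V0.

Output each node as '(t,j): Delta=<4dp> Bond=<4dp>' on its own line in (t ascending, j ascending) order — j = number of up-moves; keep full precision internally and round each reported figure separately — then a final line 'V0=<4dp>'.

Under the risk-neutral measure, an up-move has probability p* = (R−d)/(u−d) = 0.6604 and values discount at R = 1.14.
Terminal payoffs: V(1,0)=0.0000, V(1,1)=99.0000
(0,0): S=75.0000. Δ = (V_up−V_dn)/(S_up−S_dn) = (99.0000−0.0000)/(99.0000−59.2500) = 2.4906. V = [p*·99.0000 + (1−p*)·0.0000]/1.14 = 57.3486. B = V − Δ·S = -129.4439.
Check: Δ(0,0)·S0 + B(0,0) = 57.3486 = V0.

(0,0): Delta=2.4906 Bond=-129.4439
V0=57.3486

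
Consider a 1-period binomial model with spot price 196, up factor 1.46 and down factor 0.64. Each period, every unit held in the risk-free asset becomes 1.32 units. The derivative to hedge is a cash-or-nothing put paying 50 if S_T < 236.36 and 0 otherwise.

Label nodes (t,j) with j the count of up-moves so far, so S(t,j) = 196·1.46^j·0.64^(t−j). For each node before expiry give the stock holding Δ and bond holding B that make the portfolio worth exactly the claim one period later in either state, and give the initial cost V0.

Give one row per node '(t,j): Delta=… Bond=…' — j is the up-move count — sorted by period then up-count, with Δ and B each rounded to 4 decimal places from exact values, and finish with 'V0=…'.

(0,0): Delta=-0.3111 Bond=67.4427
V0=6.4671

Under the risk-neutral measure, an up-move has probability p* = (R−d)/(u−d) = 0.8293 and values discount at R = 1.32.
Terminal payoffs: V(1,0)=50.0000, V(1,1)=0.0000
  t=0,j=0: stock 196.0000 → up 286.1600 (V=0.0000), down 125.4400 (V=50.0000). Price 6.4671; hedge Δ=-0.3111, bond B=67.4427.
Check: Δ(0,0)·S0 + B(0,0) = 6.4671 = V0.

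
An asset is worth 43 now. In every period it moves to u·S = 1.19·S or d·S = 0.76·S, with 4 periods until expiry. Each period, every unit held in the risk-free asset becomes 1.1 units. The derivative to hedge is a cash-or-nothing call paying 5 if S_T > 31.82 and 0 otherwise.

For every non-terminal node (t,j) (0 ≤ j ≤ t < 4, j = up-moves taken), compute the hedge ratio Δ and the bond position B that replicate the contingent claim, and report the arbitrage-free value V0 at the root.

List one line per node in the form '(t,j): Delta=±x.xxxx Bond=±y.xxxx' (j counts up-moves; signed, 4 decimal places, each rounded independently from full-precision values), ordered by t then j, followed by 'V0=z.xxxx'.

(0,0): Delta=0.0211 Bond=2.4017
(1,0): Delta=0.0973 Bond=0.1510
(1,1): Delta=0.0082 Bond=3.3011
(2,0): Delta=0.3365 Bond=-5.7748
(2,1): Delta=0.0569 Bond=1.7387
(2,2): Delta=0.0000 Bond=4.1322
(3,0): Delta=0.0000 Bond=0.0000
(3,1): Delta=0.3934 Bond=-8.0338
(3,2): Delta=0.0000 Bond=4.5455
(3,3): Delta=0.0000 Bond=4.5455
V0=3.3095

Risk-neutral probability p* = (R−d)/(u−d) = (1.1−0.76)/(1.19−0.76) = 0.7907.
Payoff layer (t=4): V(4,0)=0.0000, V(4,1)=0.0000, V(4,2)=5.0000, V(4,3)=5.0000, V(4,4)=5.0000
(3,0): S=18.8760. Δ = (V_up−V_dn)/(S_up−S_dn) = (0.0000−0.0000)/(22.4624−14.3457) = 0.0000. V = [p*·0.0000 + (1−p*)·0.0000]/1.1 = 0.0000. B = V − Δ·S = 0.0000.
(3,1): S=29.5558. Δ = (V_up−V_dn)/(S_up−S_dn) = (5.0000−0.0000)/(35.1714−22.4624) = 0.3934. V = [p*·5.0000 + (1−p*)·0.0000]/1.1 = 3.5941. B = V − Δ·S = -8.0338.
(3,2): S=46.2781. Δ = (V_up−V_dn)/(S_up−S_dn) = (5.0000−5.0000)/(55.0710−35.1714) = 0.0000. V = [p*·5.0000 + (1−p*)·5.0000]/1.1 = 4.5455. B = V − Δ·S = 4.5455.
(3,3): S=72.4618. Δ = (V_up−V_dn)/(S_up−S_dn) = (5.0000−5.0000)/(86.2296−55.0710) = 0.0000. V = [p*·5.0000 + (1−p*)·5.0000]/1.1 = 4.5455. B = V − Δ·S = 4.5455.
(2,0): S=24.8368. Δ = (V_up−V_dn)/(S_up−S_dn) = (3.5941−0.0000)/(29.5558−18.8760) = 0.3365. V = [p*·3.5941 + (1−p*)·0.0000]/1.1 = 2.5835. B = V − Δ·S = -5.7748.
(2,1): S=38.8892. Δ = (V_up−V_dn)/(S_up−S_dn) = (4.5455−3.5941)/(46.2781−29.5558) = 0.0569. V = [p*·4.5455 + (1−p*)·3.5941]/1.1 = 3.9512. B = V − Δ·S = 1.7387.
(2,2): S=60.8923. Δ = (V_up−V_dn)/(S_up−S_dn) = (4.5455−4.5455)/(72.4618−46.2781) = 0.0000. V = [p*·4.5455 + (1−p*)·4.5455]/1.1 = 4.1322. B = V − Δ·S = 4.1322.
(1,0): S=32.6800. Δ = (V_up−V_dn)/(S_up−S_dn) = (3.9512−2.5835)/(38.8892−24.8368) = 0.0973. V = [p*·3.9512 + (1−p*)·2.5835]/1.1 = 3.3318. B = V − Δ·S = 0.1510.
(1,1): S=51.1700. Δ = (V_up−V_dn)/(S_up−S_dn) = (4.1322−3.9512)/(60.8923−38.8892) = 0.0082. V = [p*·4.1322 + (1−p*)·3.9512]/1.1 = 3.7221. B = V − Δ·S = 3.3011.
(0,0): S=43.0000. Δ = (V_up−V_dn)/(S_up−S_dn) = (3.7221−3.3318)/(51.1700−32.6800) = 0.0211. V = [p*·3.7221 + (1−p*)·3.3318]/1.1 = 3.3095. B = V − Δ·S = 2.4017.
Each (Δ,B) replicates both successor values, so the strategy is self-financing and V0 is arbitrage-free.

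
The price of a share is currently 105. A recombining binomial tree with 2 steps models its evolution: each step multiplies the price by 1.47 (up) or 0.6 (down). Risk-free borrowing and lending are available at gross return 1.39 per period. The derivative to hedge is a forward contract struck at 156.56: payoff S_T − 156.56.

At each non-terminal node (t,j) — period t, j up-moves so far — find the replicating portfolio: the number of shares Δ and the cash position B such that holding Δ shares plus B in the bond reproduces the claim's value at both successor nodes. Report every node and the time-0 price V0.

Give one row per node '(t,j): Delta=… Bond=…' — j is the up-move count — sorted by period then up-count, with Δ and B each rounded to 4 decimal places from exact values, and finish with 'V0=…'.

(0,0): Delta=1.0000 Bond=-81.0310
(1,0): Delta=1.0000 Bond=-112.6331
(1,1): Delta=1.0000 Bond=-112.6331
V0=23.9690

Risk-neutral probability p* = (R−d)/(u−d) = (1.39−0.6)/(1.47−0.6) = 0.9080.
Terminal values V(2,·): V(2,0)=-118.7600, V(2,1)=-63.9500, V(2,2)=70.3345
(1,0): S=63.0000. Δ = (V_up−V_dn)/(S_up−S_dn) = (-63.9500−-118.7600)/(92.6100−37.8000) = 1.0000. V = [p*·-63.9500 + (1−p*)·-118.7600]/1.39 = -49.6331. B = V − Δ·S = -112.6331.
(1,1): S=154.3500. Δ = (V_up−V_dn)/(S_up−S_dn) = (70.3345−-63.9500)/(226.8945−92.6100) = 1.0000. V = [p*·70.3345 + (1−p*)·-63.9500]/1.39 = 41.7169. B = V − Δ·S = -112.6331.
(0,0): S=105.0000. Δ = (V_up−V_dn)/(S_up−S_dn) = (41.7169−-49.6331)/(154.3500−63.0000) = 1.0000. V = [p*·41.7169 + (1−p*)·-49.6331]/1.39 = 23.9690. B = V − Δ·S = -81.0310.
Self-financing check: at every node Δ·S+B equals the discounted successor values.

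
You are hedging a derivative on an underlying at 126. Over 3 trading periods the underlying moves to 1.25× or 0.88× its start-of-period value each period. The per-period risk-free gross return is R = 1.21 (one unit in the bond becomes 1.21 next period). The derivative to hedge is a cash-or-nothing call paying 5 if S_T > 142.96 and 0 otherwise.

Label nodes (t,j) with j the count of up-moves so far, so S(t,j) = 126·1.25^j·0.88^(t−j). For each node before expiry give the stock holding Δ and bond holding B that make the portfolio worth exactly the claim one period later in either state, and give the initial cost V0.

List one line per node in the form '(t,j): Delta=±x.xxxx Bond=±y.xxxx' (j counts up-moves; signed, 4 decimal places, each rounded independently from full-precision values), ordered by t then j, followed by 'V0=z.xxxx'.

Since d<R<u, set p* = (R−d)/(u−d) = 0.8919; price each node as the discounted p*-expectation of its children.
Terminal payoffs: V(3,0)=0.0000, V(3,1)=0.0000, V(3,2)=5.0000, V(3,3)=5.0000
Node (2,0) S=97.5744: V=(p*·0.0000+(1−p*)·0.0000)/1.21=0.0000; Δ=(0.0000−0.0000)/(121.9680−85.8655)=0.0000; B=V−Δ·S=0.0000
Node (2,1) S=138.6000: V=(p*·5.0000+(1−p*)·0.0000)/1.21=3.6855; Δ=(5.0000−0.0000)/(173.2500−121.9680)=0.0975; B=V−Δ·S=-9.8280
Node (2,2) S=196.8750: V=(p*·5.0000+(1−p*)·5.0000)/1.21=4.1322; Δ=(5.0000−5.0000)/(246.0938−173.2500)=0.0000; B=V−Δ·S=4.1322
Node (1,0) S=110.8800: V=(p*·3.6855+(1−p*)·0.0000)/1.21=2.7166; Δ=(3.6855−0.0000)/(138.6000−97.5744)=0.0898; B=V−Δ·S=-7.2442
Node (1,1) S=157.5000: V=(p*·4.1322+(1−p*)·3.6855)/1.21=3.3752; Δ=(4.1322−3.6855)/(196.8750−138.6000)=0.0077; B=V−Δ·S=2.1678
Node (0,0) S=126.0000: V=(p*·3.3752+(1−p*)·2.7166)/1.21=2.7305; Δ=(3.3752−2.7166)/(157.5000−110.8800)=0.0141; B=V−Δ·S=0.9506
Check: Δ(0,0)·S0 + B(0,0) = 2.7305 = V0.

(0,0): Delta=0.0141 Bond=0.9506
(1,0): Delta=0.0898 Bond=-7.2442
(1,1): Delta=0.0077 Bond=2.1678
(2,0): Delta=0.0000 Bond=0.0000
(2,1): Delta=0.0975 Bond=-9.8280
(2,2): Delta=0.0000 Bond=4.1322
V0=2.7305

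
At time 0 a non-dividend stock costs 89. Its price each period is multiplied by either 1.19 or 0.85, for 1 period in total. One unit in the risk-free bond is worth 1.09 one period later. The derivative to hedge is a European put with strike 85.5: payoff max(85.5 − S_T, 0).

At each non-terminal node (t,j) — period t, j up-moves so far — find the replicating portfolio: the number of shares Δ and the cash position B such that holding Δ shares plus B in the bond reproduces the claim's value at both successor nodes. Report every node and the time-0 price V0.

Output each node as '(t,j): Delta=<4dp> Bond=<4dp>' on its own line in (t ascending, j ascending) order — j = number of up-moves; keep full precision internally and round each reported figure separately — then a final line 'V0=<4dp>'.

(0,0): Delta=-0.3255 Bond=31.6284
V0=2.6579

No-arbitrage ⇒ martingale measure with p* = (R−d)/(u−d) = 0.7059.
Terminal values V(1,·): V(1,0)=9.8500, V(1,1)=0.0000
(0,0): S=89.0000. Δ = (V_up−V_dn)/(S_up−S_dn) = (0.0000−9.8500)/(105.9100−75.6500) = -0.3255. V = [p*·0.0000 + (1−p*)·9.8500]/1.09 = 2.6579. B = V − Δ·S = 31.6284.
Each (Δ,B) replicates both successor values, so the strategy is self-financing and V0 is arbitrage-free.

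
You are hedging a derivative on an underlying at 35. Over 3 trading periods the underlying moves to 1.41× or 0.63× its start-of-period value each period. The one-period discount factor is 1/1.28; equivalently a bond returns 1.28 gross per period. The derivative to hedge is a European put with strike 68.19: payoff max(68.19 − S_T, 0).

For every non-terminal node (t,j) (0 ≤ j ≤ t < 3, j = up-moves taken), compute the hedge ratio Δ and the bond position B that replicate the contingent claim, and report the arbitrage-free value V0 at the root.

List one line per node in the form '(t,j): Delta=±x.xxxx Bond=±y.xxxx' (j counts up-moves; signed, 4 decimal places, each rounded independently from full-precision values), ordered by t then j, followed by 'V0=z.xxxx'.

Risk-neutral probability p* = (R−d)/(u−d) = (1.28−0.63)/(1.41−0.63) = 0.8333.
Terminal values V(3,·): V(3,0)=59.4384, V(3,1)=48.6030, V(3,2)=24.3524, V(3,3)=0.0000
(2,0): S=13.8915. Δ = (V_up−V_dn)/(S_up−S_dn) = (48.6030−59.4384)/(19.5870−8.7516) = -1.0000. V = [p*·48.6030 + (1−p*)·59.4384]/1.28 = 39.3819. B = V − Δ·S = 53.2734.
(2,1): S=31.0905. Δ = (V_up−V_dn)/(S_up−S_dn) = (24.3524−48.6030)/(43.8376−19.5870) = -1.0000. V = [p*·24.3524 + (1−p*)·48.6030]/1.28 = 22.1829. B = V − Δ·S = 53.2734.
(2,2): S=69.5835. Δ = (V_up−V_dn)/(S_up−S_dn) = (0.0000−24.3524)/(98.1127−43.8376) = -0.4487. V = [p*·0.0000 + (1−p*)·24.3524]/1.28 = 3.1709. B = V − Δ·S = 34.3919.
(1,0): S=22.0500. Δ = (V_up−V_dn)/(S_up−S_dn) = (22.1829−39.3819)/(31.0905−13.8915) = -1.0000. V = [p*·22.1829 + (1−p*)·39.3819]/1.28 = 19.5699. B = V − Δ·S = 41.6199.
(1,1): S=49.3500. Δ = (V_up−V_dn)/(S_up−S_dn) = (3.1709−22.1829)/(69.5835−31.0905) = -0.4939. V = [p*·3.1709 + (1−p*)·22.1829]/1.28 = 4.9528. B = V − Δ·S = 29.3272.
(0,0): S=35.0000. Δ = (V_up−V_dn)/(S_up−S_dn) = (4.9528−19.5699)/(49.3500−22.0500) = -0.5354. V = [p*·4.9528 + (1−p*)·19.5699]/1.28 = 5.7726. B = V − Δ·S = 24.5125.
Self-financing check: at every node Δ·S+B equals the discounted successor values.

(0,0): Delta=-0.5354 Bond=24.5125
(1,0): Delta=-1.0000 Bond=41.6199
(1,1): Delta=-0.4939 Bond=29.3272
(2,0): Delta=-1.0000 Bond=53.2734
(2,1): Delta=-1.0000 Bond=53.2734
(2,2): Delta=-0.4487 Bond=34.3919
V0=5.7726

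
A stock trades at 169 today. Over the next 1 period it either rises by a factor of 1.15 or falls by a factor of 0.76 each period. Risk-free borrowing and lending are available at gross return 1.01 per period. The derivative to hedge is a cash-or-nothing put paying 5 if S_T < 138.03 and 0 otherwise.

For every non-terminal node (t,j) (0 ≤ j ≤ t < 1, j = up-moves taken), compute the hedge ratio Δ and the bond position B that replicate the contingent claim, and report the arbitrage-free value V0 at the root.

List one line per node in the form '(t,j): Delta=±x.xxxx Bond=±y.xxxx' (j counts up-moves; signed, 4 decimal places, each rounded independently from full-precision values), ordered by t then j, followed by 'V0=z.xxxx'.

(0,0): Delta=-0.0759 Bond=14.5976
V0=1.7771

Risk-neutral probability p* = (R−d)/(u−d) = (1.01−0.76)/(1.15−0.76) = 0.6410.
Terminal payoffs: V(1,0)=5.0000, V(1,1)=0.0000
(0,0): S=169.0000. Δ = (V_up−V_dn)/(S_up−S_dn) = (0.0000−5.0000)/(194.3500−128.4400) = -0.0759. V = [p*·0.0000 + (1−p*)·5.0000]/1.01 = 1.7771. B = V − Δ·S = 14.5976.
Root portfolio cost Δ·169+B reproduces V0=1.7771.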